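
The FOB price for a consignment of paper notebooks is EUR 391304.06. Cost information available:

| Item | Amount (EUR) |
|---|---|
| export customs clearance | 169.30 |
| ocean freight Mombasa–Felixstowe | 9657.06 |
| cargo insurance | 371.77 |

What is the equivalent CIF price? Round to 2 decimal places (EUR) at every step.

CIF price: EUR 401332.89

Not relevant to the conversion: export clearance — on the seller under both FOB and CIF; already in the FOB price and stays in the CIF price.
From FOB to CIF, the seller additionally bears: freight, insurance.
CIF price = 391304.06 + 9657.06 + 371.77 = 401332.89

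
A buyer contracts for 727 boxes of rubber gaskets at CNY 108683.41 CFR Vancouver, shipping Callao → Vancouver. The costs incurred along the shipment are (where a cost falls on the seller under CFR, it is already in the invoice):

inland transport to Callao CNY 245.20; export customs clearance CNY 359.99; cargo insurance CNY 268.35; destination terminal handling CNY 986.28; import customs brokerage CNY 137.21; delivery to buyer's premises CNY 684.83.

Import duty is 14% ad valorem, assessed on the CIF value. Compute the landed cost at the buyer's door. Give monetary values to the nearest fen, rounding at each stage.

Total landed cost: CNY 126013.33

CFR: the seller pays costs through ocean freight to the destination port, but not insurance.
Already in the invoice (seller's account under CFR): inland to port, export clearance — exclude.
CIF value = CFR price + insurance = 108683.41 + 268.35 = 108951.76
Import duty = 108951.76 × 14% = 15253.25
Buyer bears: insurance 268.35 + destination terminal 986.28 + brokerage 137.21 + delivery 684.83 + duty 15253.25 = 17329.92
Landed cost = invoice 108683.41 + 17329.92 = 126013.33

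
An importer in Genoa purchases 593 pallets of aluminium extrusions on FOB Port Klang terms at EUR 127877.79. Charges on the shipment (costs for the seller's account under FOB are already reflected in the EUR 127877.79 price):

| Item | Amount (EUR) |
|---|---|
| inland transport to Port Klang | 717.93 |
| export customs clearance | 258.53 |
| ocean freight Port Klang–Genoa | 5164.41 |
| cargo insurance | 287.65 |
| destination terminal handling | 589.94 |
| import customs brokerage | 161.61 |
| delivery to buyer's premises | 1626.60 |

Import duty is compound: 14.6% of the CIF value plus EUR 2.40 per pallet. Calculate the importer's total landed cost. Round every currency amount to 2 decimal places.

Total landed cost: EUR 156597.36

FOB: the seller bears costs until goods are on board at the origin port; the buyer bears freight, insurance and all costs thereafter.
Already in the invoice (seller's account under FOB): inland to port, export clearance — exclude.
CIF value = FOB price + freight + insurance = 127877.79 + 5164.41 + 287.65 = 133329.85
Ad valorem component: 133329.85 × 14.6% = 19466.16
Specific component: 593 × 2.40 = 1423.20
Import duty = 19466.16 + 1423.20 = 20889.36
Buyer bears: freight 5164.41 + insurance 287.65 + destination terminal 589.94 + brokerage 161.61 + delivery 1626.60 + duty 20889.36 = 28719.57
Landed cost = invoice 127877.79 + 28719.57 = 156597.36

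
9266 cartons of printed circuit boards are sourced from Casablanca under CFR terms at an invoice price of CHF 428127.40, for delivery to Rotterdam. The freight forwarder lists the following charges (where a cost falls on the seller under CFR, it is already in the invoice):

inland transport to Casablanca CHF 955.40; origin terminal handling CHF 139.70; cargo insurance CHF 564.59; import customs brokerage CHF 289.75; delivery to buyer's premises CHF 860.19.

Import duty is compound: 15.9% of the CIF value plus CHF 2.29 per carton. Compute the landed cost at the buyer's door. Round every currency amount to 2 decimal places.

CFR: the seller pays costs through ocean freight to the destination port, but not insurance.
Already in the invoice (seller's account under CFR): inland to port, origin terminal — exclude.
CIF value = CFR price + insurance = 428127.40 + 564.59 = 428691.99
Ad valorem component: 428691.99 × 15.9% = 68162.03
Specific component: 9266 × 2.29 = 21219.14
Import duty = 68162.03 + 21219.14 = 89381.17
Buyer bears: insurance 564.59 + brokerage 289.75 + delivery 860.19 + duty 89381.17 = 91095.70
Landed cost = invoice 428127.40 + 91095.70 = 519223.10

Total landed cost: CHF 519223.10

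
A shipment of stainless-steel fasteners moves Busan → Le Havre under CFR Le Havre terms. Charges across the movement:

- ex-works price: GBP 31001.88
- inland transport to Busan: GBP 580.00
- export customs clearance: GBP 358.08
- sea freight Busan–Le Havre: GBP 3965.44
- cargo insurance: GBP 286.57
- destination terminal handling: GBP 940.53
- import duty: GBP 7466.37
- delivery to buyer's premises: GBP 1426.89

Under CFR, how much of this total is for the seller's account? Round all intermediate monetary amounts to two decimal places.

CFR: the seller pays costs through ocean freight to the destination port, but not insurance.
Seller's account: goods 31001.88 + inland to port 580.00 + export clearance 358.08 + freight 3965.44 = 35905.40
Buyer's account: insurance 286.57 + destination terminal 940.53 + duty 7466.37 + delivery 1426.89 = 10120.36

Seller's account: GBP 35905.40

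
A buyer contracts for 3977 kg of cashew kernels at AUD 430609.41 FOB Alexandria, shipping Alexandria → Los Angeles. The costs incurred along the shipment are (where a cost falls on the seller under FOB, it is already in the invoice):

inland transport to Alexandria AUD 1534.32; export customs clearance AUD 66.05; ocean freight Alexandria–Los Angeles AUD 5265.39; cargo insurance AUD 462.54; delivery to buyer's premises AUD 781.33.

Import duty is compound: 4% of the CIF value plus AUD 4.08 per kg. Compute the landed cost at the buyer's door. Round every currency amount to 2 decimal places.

Total landed cost: AUD 470798.32

FOB: the seller bears costs until goods are on board at the origin port; the buyer bears freight, insurance and all costs thereafter.
Already in the invoice (seller's account under FOB): inland to port, export clearance — exclude.
CIF value = FOB price + freight + insurance = 430609.41 + 5265.39 + 462.54 = 436337.34
Ad valorem component: 436337.34 × 4% = 17453.49
Specific component: 3977 × 4.08 = 16226.16
Import duty = 17453.49 + 16226.16 = 33679.65
Buyer bears: freight 5265.39 + insurance 462.54 + delivery 781.33 + duty 33679.65 = 40188.91
Landed cost = invoice 430609.41 + 40188.91 = 470798.32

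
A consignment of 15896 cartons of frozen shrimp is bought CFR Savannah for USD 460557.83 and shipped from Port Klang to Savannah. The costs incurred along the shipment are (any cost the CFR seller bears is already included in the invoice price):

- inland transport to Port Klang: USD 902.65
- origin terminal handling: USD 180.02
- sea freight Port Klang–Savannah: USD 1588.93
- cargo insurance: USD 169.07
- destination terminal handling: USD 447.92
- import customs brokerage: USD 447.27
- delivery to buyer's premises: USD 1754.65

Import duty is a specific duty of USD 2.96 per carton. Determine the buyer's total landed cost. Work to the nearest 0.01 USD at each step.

CFR: the seller pays costs through ocean freight to the destination port, but not insurance.
Already in the invoice (seller's account under CFR): inland to port, origin terminal, freight — exclude.
CIF value = CFR price + insurance = 460557.83 + 169.07 = 460726.90
Import duty = 15896 × 2.96 = 47052.16
Buyer bears: insurance 169.07 + destination terminal 447.92 + brokerage 447.27 + delivery 1754.65 + duty 47052.16 = 49871.07
Landed cost = invoice 460557.83 + 49871.07 = 510428.90

Total landed cost: USD 510428.90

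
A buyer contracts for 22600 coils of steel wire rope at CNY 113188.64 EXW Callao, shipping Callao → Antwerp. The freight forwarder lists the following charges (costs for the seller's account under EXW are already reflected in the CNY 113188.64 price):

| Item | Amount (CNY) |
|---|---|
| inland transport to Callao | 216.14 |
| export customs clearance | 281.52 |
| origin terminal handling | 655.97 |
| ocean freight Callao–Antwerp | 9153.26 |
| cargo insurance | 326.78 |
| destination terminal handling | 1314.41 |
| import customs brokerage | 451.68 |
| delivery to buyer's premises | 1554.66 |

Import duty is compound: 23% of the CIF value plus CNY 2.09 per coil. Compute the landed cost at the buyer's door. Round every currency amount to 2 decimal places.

Total landed cost: CNY 202856.19

EXW: the seller makes goods available at their premises; the buyer bears all onward costs.
CIF value = EXW price + inland to port + export clearance + origin terminal + freight + insurance = 113188.64 + 216.14 + 281.52 + 655.97 + 9153.26 + 326.78 = 123822.31
Ad valorem component: 123822.31 × 23% = 28479.13
Specific component: 22600 × 2.09 = 47234.00
Import duty = 28479.13 + 47234.00 = 75713.13
Buyer bears: inland to port 216.14 + export clearance 281.52 + origin terminal 655.97 + freight 9153.26 + insurance 326.78 + destination terminal 1314.41 + brokerage 451.68 + delivery 1554.66 + duty 75713.13 = 89667.55
Landed cost = invoice 113188.64 + 89667.55 = 202856.19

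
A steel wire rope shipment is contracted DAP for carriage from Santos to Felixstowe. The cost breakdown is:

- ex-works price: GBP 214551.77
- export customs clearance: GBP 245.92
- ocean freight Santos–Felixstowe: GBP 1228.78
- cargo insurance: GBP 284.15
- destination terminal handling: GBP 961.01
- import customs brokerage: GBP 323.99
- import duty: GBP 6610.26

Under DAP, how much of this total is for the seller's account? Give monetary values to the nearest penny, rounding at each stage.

Seller's account: GBP 217271.63

DAP: the seller bears all costs to the named destination except import duty and clearance.
Seller's account: goods 214551.77 + export clearance 245.92 + freight 1228.78 + insurance 284.15 + destination terminal 961.01 = 217271.63
Buyer's account: brokerage 323.99 + duty 6610.26 = 6934.25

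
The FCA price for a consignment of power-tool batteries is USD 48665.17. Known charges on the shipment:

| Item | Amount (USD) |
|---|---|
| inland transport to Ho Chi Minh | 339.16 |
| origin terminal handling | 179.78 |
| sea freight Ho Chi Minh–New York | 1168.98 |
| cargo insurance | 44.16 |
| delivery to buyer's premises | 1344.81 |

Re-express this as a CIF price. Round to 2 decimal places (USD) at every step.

Not relevant to the conversion: inland to port — on the seller under both FCA and CIF; already in the FCA price and stays in the CIF price. delivery — on the buyer under both terms; not part of either seller's price.
From FCA to CIF, the seller additionally bears: origin terminal, freight, insurance.
CIF price = 48665.17 + 179.78 + 1168.98 + 44.16 = 50058.09

CIF price: USD 50058.09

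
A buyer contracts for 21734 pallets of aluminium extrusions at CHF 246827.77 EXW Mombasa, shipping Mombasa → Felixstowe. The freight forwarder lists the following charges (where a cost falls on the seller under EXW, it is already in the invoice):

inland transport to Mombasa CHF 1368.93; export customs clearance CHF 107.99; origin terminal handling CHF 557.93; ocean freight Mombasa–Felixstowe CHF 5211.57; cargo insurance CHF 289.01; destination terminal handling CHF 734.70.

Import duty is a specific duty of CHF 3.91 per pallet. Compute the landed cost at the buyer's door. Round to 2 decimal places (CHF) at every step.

EXW: the seller makes goods available at their premises; the buyer bears all onward costs.
CIF value = EXW price + inland to port + export clearance + origin terminal + freight + insurance = 246827.77 + 1368.93 + 107.99 + 557.93 + 5211.57 + 289.01 = 254363.20
Import duty = 21734 × 3.91 = 84979.94
Buyer bears: inland to port 1368.93 + export clearance 107.99 + origin terminal 557.93 + freight 5211.57 + insurance 289.01 + destination terminal 734.70 + duty 84979.94 = 93250.07
Landed cost = invoice 246827.77 + 93250.07 = 340077.84

Total landed cost: CHF 340077.84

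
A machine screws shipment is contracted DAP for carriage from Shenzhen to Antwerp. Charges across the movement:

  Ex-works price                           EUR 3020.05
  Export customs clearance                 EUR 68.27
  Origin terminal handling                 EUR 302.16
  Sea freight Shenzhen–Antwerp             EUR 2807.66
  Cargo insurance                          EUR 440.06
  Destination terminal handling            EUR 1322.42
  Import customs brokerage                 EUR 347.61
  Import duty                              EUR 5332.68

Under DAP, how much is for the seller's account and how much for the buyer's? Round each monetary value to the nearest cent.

Seller: EUR 7960.62; buyer: EUR 5680.29

DAP: the seller bears all costs to the named destination except import duty and clearance.
Seller's account: goods 3020.05 + export clearance 68.27 + origin terminal 302.16 + freight 2807.66 + insurance 440.06 + destination terminal 1322.42 = 7960.62
Buyer's account: brokerage 347.61 + duty 5332.68 = 5680.29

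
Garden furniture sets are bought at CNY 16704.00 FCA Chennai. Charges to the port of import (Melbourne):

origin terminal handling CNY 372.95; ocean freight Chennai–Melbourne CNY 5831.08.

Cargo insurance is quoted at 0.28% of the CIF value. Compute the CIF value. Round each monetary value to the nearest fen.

CIF value: CNY 22972.35

Let C be the CIF value. C = FCA price + pre-shipment costs + freight + 0.28% × C
C − 0.28% × C = 16704.00 + 372.95 + 5831.08
0.9972 × C = 22908.03
C = 22908.03 / 0.9972 = 22972.35
Insurance premium = 0.28% × 22972.35 = 64.32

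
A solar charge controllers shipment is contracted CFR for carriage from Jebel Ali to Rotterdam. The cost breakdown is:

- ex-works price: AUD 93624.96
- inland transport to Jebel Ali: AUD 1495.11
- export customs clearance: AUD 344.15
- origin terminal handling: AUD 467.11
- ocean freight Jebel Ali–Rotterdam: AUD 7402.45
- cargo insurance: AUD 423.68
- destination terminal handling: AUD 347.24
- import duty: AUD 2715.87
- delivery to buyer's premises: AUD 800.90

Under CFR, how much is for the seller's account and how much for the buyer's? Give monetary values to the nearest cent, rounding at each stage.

Seller: AUD 103333.78; buyer: AUD 4287.69

CFR: the seller pays costs through ocean freight to the destination port, but not insurance.
Seller's account: goods 93624.96 + inland to port 1495.11 + export clearance 344.15 + origin terminal 467.11 + freight 7402.45 = 103333.78
Buyer's account: insurance 423.68 + destination terminal 347.24 + duty 2715.87 + delivery 800.90 = 4287.69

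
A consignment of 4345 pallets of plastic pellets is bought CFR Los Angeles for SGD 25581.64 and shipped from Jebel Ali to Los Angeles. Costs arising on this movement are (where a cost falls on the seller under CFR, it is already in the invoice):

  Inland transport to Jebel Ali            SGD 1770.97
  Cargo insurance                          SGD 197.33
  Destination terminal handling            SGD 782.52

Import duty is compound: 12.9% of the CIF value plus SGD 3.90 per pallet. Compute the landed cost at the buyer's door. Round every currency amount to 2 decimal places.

CFR: the seller pays costs through ocean freight to the destination port, but not insurance.
Already in the invoice (seller's account under CFR): inland to port — exclude.
CIF value = CFR price + insurance = 25581.64 + 197.33 = 25778.97
Ad valorem component: 25778.97 × 12.9% = 3325.49
Specific component: 4345 × 3.90 = 16945.50
Import duty = 3325.49 + 16945.50 = 20270.99
Buyer bears: insurance 197.33 + destination terminal 782.52 + duty 20270.99 = 21250.84
Landed cost = invoice 25581.64 + 21250.84 = 46832.48

Total landed cost: SGD 46832.48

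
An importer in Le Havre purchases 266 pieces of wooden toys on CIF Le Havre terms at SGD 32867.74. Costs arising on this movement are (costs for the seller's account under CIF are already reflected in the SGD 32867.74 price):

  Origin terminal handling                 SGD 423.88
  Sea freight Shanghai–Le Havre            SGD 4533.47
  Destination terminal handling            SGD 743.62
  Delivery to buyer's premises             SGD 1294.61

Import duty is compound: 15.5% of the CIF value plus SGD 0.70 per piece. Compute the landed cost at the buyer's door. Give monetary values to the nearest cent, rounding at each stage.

Total landed cost: SGD 40186.67

CIF: the seller pays costs through ocean freight and marine insurance to the destination port.
Already in the invoice (seller's account under CIF): origin terminal, freight — exclude.
The CIF price already equals the CIF value: 32867.74
Ad valorem component: 32867.74 × 15.5% = 5094.50
Specific component: 266 × 0.70 = 186.20
Import duty = 5094.50 + 186.20 = 5280.70
Buyer bears: destination terminal 743.62 + delivery 1294.61 + duty 5280.70 = 7318.93
Landed cost = invoice 32867.74 + 7318.93 = 40186.67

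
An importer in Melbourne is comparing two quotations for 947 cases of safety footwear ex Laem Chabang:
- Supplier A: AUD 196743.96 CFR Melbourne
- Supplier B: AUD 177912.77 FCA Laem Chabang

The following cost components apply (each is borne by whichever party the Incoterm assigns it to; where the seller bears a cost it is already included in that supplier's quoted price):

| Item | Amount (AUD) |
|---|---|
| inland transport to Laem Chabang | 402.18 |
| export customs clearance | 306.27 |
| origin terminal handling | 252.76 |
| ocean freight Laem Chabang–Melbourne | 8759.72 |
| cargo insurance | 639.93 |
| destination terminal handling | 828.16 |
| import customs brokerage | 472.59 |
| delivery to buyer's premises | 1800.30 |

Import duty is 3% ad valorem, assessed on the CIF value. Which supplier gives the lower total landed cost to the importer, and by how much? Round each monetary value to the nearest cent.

Supplier B is cheaper by AUD 10113.27

Supplier A (CFR):
CIF value = CFR price + insurance = 196743.96 + 639.93 = 197383.89
Import duty = 197383.89 × 3% = 5921.52
Buyer bears (A): 639.93 + 828.16 + 472.59 + 1800.30 = 3740.98
Landed cost (A) = invoice 196743.96 + 3740.98 + duty 5921.52 = 206406.46
Supplier B (FCA):
CIF value = FCA price + origin terminal + freight + insurance = 177912.77 + 252.76 + 8759.72 + 639.93 = 187565.18
Import duty = 187565.18 × 3% = 5626.96
Buyer bears (B): 252.76 + 8759.72 + 639.93 + 828.16 + 472.59 + 1800.30 = 12753.46
Landed cost (B) = invoice 177912.77 + 12753.46 + duty 5626.96 = 196293.19
Difference = |206406.46 − 196293.19| = 10113.27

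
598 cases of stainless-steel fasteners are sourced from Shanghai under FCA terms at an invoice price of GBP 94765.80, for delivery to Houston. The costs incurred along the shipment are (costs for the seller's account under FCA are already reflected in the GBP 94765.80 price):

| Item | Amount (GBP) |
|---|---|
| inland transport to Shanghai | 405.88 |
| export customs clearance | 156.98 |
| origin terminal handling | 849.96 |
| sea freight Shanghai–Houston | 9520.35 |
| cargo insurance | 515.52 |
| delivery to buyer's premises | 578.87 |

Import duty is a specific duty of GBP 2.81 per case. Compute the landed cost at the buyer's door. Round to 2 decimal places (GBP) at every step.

FCA: the seller delivers export-cleared goods to the carrier; the buyer bears costs from that point.
Already in the invoice (seller's account under FCA): inland to port, export clearance — exclude.
CIF value = FCA price + origin terminal + freight + insurance = 94765.80 + 849.96 + 9520.35 + 515.52 = 105651.63
Import duty = 598 × 2.81 = 1680.38
Buyer bears: origin terminal 849.96 + freight 9520.35 + insurance 515.52 + delivery 578.87 + duty 1680.38 = 13145.08
Landed cost = invoice 94765.80 + 13145.08 = 107910.88

Total landed cost: GBP 107910.88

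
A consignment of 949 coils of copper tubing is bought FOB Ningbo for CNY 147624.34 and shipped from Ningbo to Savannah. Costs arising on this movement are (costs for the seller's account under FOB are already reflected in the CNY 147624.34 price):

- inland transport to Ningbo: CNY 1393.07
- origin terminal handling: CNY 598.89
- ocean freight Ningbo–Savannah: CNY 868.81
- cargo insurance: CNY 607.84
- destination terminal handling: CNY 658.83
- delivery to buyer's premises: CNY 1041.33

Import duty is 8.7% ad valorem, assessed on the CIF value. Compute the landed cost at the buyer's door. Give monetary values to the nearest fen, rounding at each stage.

Total landed cost: CNY 163772.94

FOB: the seller bears costs until goods are on board at the origin port; the buyer bears freight, insurance and all costs thereafter.
Already in the invoice (seller's account under FOB): inland to port, origin terminal — exclude.
CIF value = FOB price + freight + insurance = 147624.34 + 868.81 + 607.84 = 149100.99
Import duty = 149100.99 × 8.7% = 12971.79
Buyer bears: freight 868.81 + insurance 607.84 + destination terminal 658.83 + delivery 1041.33 + duty 12971.79 = 16148.60
Landed cost = invoice 147624.34 + 16148.60 = 163772.94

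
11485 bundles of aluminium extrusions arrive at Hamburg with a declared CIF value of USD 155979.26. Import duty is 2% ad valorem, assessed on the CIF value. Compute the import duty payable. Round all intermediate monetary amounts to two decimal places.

Import duty: USD 3119.59

Import duty = 155979.26 × 2% = 3119.59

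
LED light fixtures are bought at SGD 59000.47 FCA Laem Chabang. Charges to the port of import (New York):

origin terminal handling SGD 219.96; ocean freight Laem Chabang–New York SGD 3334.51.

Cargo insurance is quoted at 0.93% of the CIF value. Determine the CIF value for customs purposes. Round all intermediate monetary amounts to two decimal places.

CIF value: SGD 63142.16

Let C be the CIF value. C = FCA price + pre-shipment costs + freight + 0.93% × C
C − 0.93% × C = 59000.47 + 219.96 + 3334.51
0.9907 × C = 62554.94
C = 62554.94 / 0.9907 = 63142.16
Insurance premium = 0.93% × 63142.16 = 587.22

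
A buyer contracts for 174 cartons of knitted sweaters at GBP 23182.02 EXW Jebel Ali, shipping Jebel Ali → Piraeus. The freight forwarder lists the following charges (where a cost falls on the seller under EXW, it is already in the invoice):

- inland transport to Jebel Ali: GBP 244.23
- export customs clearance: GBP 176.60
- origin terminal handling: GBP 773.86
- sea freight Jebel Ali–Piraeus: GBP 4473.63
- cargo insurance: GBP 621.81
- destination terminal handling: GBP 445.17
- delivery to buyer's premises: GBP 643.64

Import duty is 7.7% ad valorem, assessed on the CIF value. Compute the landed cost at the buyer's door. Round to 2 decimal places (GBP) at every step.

Total landed cost: GBP 32830.32

EXW: the seller makes goods available at their premises; the buyer bears all onward costs.
CIF value = EXW price + inland to port + export clearance + origin terminal + freight + insurance = 23182.02 + 244.23 + 176.60 + 773.86 + 4473.63 + 621.81 = 29472.15
Import duty = 29472.15 × 7.7% = 2269.36
Buyer bears: inland to port 244.23 + export clearance 176.60 + origin terminal 773.86 + freight 4473.63 + insurance 621.81 + destination terminal 445.17 + delivery 643.64 + duty 2269.36 = 9648.30
Landed cost = invoice 23182.02 + 9648.30 = 32830.32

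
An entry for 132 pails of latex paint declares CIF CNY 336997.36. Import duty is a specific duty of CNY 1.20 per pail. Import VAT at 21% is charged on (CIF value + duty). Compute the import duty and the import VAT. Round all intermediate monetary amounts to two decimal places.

Import duty = 132 × 1.20 = 158.40
VAT base = CIF + duty = 336997.36 + 158.40 = 337155.76
Import VAT = 337155.76 × 21% = 70802.71

Import duty: CNY 158.40; import VAT: CNY 70802.71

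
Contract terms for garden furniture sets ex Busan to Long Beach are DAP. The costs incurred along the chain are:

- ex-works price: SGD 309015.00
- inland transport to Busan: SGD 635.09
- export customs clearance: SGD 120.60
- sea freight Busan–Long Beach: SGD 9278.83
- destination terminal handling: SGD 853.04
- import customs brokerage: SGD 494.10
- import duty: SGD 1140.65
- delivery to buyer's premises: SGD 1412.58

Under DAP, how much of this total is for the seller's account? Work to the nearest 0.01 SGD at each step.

Seller's account: SGD 321315.14

DAP: the seller bears all costs to the named destination except import duty and clearance.
Seller's account: goods 309015.00 + inland to port 635.09 + export clearance 120.60 + freight 9278.83 + destination terminal 853.04 + delivery 1412.58 = 321315.14
Buyer's account: brokerage 494.10 + duty 1140.65 = 1634.75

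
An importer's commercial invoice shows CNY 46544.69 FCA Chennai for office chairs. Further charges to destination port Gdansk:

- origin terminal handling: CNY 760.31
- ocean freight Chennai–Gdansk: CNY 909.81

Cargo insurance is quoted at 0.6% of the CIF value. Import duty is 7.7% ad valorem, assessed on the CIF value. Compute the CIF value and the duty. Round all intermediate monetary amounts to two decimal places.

CIF value: CNY 48505.85; import duty: CNY 3734.95

Let C be the CIF value. C = FCA price + pre-shipment costs + freight + 0.6% × C
C − 0.6% × C = 46544.69 + 760.31 + 909.81
0.994 × C = 48214.81
C = 48214.81 / 0.994 = 48505.85
Insurance premium = 0.6% × 48505.85 = 291.04
Import duty = 48505.85 × 7.7% = 3734.95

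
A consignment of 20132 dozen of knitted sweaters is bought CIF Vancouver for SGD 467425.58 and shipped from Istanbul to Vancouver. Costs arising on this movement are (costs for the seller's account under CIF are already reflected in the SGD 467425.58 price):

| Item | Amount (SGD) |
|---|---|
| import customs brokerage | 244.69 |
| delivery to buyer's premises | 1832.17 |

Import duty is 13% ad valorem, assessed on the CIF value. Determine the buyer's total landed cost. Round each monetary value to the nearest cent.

Total landed cost: SGD 530267.77

CIF: the seller pays costs through ocean freight and marine insurance to the destination port.
The CIF price already equals the CIF value: 467425.58
Import duty = 467425.58 × 13% = 60765.33
Buyer bears: brokerage 244.69 + delivery 1832.17 + duty 60765.33 = 62842.19
Landed cost = invoice 467425.58 + 62842.19 = 530267.77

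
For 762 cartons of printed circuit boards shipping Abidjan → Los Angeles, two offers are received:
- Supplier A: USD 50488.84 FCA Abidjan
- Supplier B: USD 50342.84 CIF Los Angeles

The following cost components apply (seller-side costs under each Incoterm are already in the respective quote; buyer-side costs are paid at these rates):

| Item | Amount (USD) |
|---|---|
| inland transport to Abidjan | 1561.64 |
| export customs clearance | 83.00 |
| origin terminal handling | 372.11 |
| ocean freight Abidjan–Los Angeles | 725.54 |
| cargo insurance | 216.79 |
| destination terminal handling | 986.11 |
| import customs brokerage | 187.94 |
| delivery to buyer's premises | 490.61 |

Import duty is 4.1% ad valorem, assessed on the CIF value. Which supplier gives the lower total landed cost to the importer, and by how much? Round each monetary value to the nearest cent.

Supplier B is cheaper by USD 1520.31

Supplier A (FCA):
CIF value = FCA price + origin terminal + freight + insurance = 50488.84 + 372.11 + 725.54 + 216.79 = 51803.28
Import duty = 51803.28 × 4.1% = 2123.93
Buyer bears (A): 372.11 + 725.54 + 216.79 + 986.11 + 187.94 + 490.61 = 2979.10
Landed cost (A) = invoice 50488.84 + 2979.10 + duty 2123.93 = 55591.87
Supplier B (CIF):
The CIF price already equals the CIF value: 50342.84
Import duty = 50342.84 × 4.1% = 2064.06
Buyer bears (B): 986.11 + 187.94 + 490.61 = 1664.66
Landed cost (B) = invoice 50342.84 + 1664.66 + duty 2064.06 = 54071.56
Difference = |55591.87 − 54071.56| = 1520.31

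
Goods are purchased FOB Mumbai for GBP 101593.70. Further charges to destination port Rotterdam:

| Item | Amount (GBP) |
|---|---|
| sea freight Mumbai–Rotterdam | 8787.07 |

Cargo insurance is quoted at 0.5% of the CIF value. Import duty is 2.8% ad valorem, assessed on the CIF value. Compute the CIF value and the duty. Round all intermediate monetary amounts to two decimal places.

Let C be the CIF value. C = FOB price + freight + 0.5% × C
C − 0.5% × C = 101593.70 + 8787.07
0.995 × C = 110380.77
C = 110380.77 / 0.995 = 110935.45
Insurance premium = 0.5% × 110935.45 = 554.68
Import duty = 110935.45 × 2.8% = 3106.19

CIF value: GBP 110935.45; import duty: GBP 3106.19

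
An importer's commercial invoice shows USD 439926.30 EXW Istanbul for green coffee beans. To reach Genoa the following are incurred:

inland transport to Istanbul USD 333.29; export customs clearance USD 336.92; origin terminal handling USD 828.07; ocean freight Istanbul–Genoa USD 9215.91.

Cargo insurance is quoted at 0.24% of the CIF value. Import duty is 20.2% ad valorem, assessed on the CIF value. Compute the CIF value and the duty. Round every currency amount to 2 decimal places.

CIF value: USD 451724.63; import duty: USD 91248.38

Let C be the CIF value. C = EXW price + pre-shipment costs + freight + 0.24% × C
C − 0.24% × C = 439926.30 + 333.29 + 336.92 + 828.07 + 9215.91
0.9976 × C = 450640.49
C = 450640.49 / 0.9976 = 451724.63
Insurance premium = 0.24% × 451724.63 = 1084.14
Import duty = 451724.63 × 20.2% = 91248.38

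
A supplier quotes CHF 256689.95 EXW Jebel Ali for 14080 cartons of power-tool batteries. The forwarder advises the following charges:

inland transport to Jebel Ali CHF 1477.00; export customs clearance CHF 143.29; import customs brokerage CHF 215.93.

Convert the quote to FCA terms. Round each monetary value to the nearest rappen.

FCA price: CHF 258310.24

Not relevant to the conversion: brokerage — on the buyer under both terms; not part of either seller's price.
From EXW to FCA, the seller additionally bears: inland to port, export clearance.
FCA price = 256689.95 + 1477.00 + 143.29 = 258310.24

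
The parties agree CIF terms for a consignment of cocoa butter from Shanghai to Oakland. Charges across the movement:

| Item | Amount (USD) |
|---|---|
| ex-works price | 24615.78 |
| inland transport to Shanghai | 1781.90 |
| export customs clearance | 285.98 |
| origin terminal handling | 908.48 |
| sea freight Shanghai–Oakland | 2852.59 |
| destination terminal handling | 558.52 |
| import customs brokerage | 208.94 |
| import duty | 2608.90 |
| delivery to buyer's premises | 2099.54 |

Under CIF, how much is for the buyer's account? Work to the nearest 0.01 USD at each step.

Buyer's account: USD 5475.90

CIF: the seller pays costs through ocean freight and marine insurance to the destination port.
Seller's account: goods 24615.78 + inland to port 1781.90 + export clearance 285.98 + origin terminal 908.48 + freight 2852.59 = 30444.73
Buyer's account: destination terminal 558.52 + brokerage 208.94 + duty 2608.90 + delivery 2099.54 = 5475.90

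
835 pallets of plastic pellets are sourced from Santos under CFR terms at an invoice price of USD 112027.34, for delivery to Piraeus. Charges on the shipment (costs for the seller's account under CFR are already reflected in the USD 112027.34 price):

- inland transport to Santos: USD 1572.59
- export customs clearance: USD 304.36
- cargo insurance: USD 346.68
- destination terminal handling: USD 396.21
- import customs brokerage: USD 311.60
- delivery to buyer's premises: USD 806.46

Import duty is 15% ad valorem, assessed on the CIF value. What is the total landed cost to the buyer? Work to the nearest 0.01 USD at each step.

CFR: the seller pays costs through ocean freight to the destination port, but not insurance.
Already in the invoice (seller's account under CFR): inland to port, export clearance — exclude.
CIF value = CFR price + insurance = 112027.34 + 346.68 = 112374.02
Import duty = 112374.02 × 15% = 16856.10
Buyer bears: insurance 346.68 + destination terminal 396.21 + brokerage 311.60 + delivery 806.46 + duty 16856.10 = 18717.05
Landed cost = invoice 112027.34 + 18717.05 = 130744.39

Total landed cost: USD 130744.39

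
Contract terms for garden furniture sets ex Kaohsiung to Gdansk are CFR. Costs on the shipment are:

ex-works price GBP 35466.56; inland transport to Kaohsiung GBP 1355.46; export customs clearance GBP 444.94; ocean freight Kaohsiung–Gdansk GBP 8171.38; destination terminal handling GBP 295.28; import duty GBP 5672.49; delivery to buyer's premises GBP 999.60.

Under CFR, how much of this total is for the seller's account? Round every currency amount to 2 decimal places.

CFR: the seller pays costs through ocean freight to the destination port, but not insurance.
Seller's account: goods 35466.56 + inland to port 1355.46 + export clearance 444.94 + freight 8171.38 = 45438.34
Buyer's account: destination terminal 295.28 + duty 5672.49 + delivery 999.60 = 6967.37

Seller's account: GBP 45438.34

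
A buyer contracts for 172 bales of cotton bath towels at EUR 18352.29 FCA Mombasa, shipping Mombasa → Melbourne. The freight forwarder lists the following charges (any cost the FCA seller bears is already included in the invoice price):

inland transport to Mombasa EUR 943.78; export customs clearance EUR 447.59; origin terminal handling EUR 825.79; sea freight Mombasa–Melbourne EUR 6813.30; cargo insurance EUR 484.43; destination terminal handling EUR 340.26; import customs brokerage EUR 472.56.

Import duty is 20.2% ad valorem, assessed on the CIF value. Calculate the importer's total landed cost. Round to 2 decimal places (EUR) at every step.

FCA: the seller delivers export-cleared goods to the carrier; the buyer bears costs from that point.
Already in the invoice (seller's account under FCA): inland to port, export clearance — exclude.
CIF value = FCA price + origin terminal + freight + insurance = 18352.29 + 825.79 + 6813.30 + 484.43 = 26475.81
Import duty = 26475.81 × 20.2% = 5348.11
Buyer bears: origin terminal 825.79 + freight 6813.30 + insurance 484.43 + destination terminal 340.26 + brokerage 472.56 + duty 5348.11 = 14284.45
Landed cost = invoice 18352.29 + 14284.45 = 32636.74

Total landed cost: EUR 32636.74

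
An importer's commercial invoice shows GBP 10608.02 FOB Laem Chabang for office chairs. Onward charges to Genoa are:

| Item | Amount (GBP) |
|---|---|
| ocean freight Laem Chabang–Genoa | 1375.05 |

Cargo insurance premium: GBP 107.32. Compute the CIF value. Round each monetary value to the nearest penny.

CIF = FOB price + freight + insurance
CIF = 10608.02 + 1375.05 + 107.32 = 12090.39

CIF value: GBP 12090.39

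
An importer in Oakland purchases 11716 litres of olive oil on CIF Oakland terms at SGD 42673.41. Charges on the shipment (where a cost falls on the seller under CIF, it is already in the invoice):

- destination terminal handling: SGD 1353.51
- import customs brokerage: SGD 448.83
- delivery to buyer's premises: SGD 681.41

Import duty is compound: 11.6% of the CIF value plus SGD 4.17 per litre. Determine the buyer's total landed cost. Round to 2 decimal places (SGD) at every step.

Total landed cost: SGD 98963.00

CIF: the seller pays costs through ocean freight and marine insurance to the destination port.
The CIF price already equals the CIF value: 42673.41
Ad valorem component: 42673.41 × 11.6% = 4950.12
Specific component: 11716 × 4.17 = 48855.72
Import duty = 4950.12 + 48855.72 = 53805.84
Buyer bears: destination terminal 1353.51 + brokerage 448.83 + delivery 681.41 + duty 53805.84 = 56289.59
Landed cost = invoice 42673.41 + 56289.59 = 98963.00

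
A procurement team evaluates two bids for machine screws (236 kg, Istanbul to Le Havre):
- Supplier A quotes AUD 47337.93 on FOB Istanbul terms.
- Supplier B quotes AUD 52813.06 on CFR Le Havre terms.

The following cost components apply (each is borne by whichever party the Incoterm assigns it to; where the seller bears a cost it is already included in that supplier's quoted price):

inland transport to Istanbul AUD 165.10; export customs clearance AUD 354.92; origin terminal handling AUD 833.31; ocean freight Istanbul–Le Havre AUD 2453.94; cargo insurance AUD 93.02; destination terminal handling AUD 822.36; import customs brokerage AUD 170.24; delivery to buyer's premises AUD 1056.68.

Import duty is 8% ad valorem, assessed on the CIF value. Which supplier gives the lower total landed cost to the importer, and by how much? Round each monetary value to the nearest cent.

Supplier A (FOB):
CIF value = FOB price + freight + insurance = 47337.93 + 2453.94 + 93.02 = 49884.89
Import duty = 49884.89 × 8% = 3990.79
Buyer bears (A): 2453.94 + 93.02 + 822.36 + 170.24 + 1056.68 = 4596.24
Landed cost (A) = invoice 47337.93 + 4596.24 + duty 3990.79 = 55924.96
Supplier B (CFR):
CIF value = CFR price + insurance = 52813.06 + 93.02 = 52906.08
Import duty = 52906.08 × 8% = 4232.49
Buyer bears (B): 93.02 + 822.36 + 170.24 + 1056.68 = 2142.30
Landed cost (B) = invoice 52813.06 + 2142.30 + duty 4232.49 = 59187.85
Difference = |55924.96 − 59187.85| = 3262.89

Supplier A is cheaper by AUD 3262.89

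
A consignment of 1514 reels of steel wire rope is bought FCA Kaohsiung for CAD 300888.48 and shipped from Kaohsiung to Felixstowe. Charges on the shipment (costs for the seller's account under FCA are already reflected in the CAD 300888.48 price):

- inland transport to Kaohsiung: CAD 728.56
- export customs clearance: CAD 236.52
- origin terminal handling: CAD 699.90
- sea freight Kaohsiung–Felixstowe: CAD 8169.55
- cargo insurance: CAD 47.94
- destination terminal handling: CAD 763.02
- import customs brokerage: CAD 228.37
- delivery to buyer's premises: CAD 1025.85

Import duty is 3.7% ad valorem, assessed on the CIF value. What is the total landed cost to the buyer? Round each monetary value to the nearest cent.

FCA: the seller delivers export-cleared goods to the carrier; the buyer bears costs from that point.
Already in the invoice (seller's account under FCA): inland to port, export clearance — exclude.
CIF value = FCA price + origin terminal + freight + insurance = 300888.48 + 699.90 + 8169.55 + 47.94 = 309805.87
Import duty = 309805.87 × 3.7% = 11462.82
Buyer bears: origin terminal 699.90 + freight 8169.55 + insurance 47.94 + destination terminal 763.02 + brokerage 228.37 + delivery 1025.85 + duty 11462.82 = 22397.45
Landed cost = invoice 300888.48 + 22397.45 = 323285.93

Total landed cost: CAD 323285.93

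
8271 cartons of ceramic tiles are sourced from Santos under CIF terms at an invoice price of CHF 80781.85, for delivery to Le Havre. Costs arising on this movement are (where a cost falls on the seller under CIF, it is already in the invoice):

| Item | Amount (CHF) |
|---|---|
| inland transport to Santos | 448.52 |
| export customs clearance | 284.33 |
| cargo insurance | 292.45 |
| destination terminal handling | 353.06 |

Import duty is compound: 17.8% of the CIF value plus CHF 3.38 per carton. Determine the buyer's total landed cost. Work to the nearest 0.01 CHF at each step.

CIF: the seller pays costs through ocean freight and marine insurance to the destination port.
Already in the invoice (seller's account under CIF): inland to port, export clearance, insurance — exclude.
The CIF price already equals the CIF value: 80781.85
Ad valorem component: 80781.85 × 17.8% = 14379.17
Specific component: 8271 × 3.38 = 27955.98
Import duty = 14379.17 + 27955.98 = 42335.15
Buyer bears: destination terminal 353.06 + duty 42335.15 = 42688.21
Landed cost = invoice 80781.85 + 42688.21 = 123470.06

Total landed cost: CHF 123470.06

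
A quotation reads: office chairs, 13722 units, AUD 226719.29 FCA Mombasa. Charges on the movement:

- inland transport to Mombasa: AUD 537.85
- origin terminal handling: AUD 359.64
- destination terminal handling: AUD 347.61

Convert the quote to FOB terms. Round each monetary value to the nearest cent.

FOB price: AUD 227078.93

Not relevant to the conversion: inland to port — on the seller under both FCA and FOB; already in the FCA price and stays in the FOB price. destination terminal — on the buyer under both terms; not part of either seller's price.
From FCA to FOB, the seller additionally bears: origin terminal.
FOB price = 226719.29 + 359.64 = 227078.93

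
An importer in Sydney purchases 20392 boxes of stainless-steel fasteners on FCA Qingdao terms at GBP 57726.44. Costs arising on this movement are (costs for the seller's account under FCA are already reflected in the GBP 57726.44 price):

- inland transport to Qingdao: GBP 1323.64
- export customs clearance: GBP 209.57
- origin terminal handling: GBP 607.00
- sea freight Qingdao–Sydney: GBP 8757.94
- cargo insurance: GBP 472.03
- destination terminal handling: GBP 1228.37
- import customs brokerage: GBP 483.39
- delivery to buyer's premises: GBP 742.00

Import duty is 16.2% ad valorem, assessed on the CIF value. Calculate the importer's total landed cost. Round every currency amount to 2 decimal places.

FCA: the seller delivers export-cleared goods to the carrier; the buyer bears costs from that point.
Already in the invoice (seller's account under FCA): inland to port, export clearance — exclude.
CIF value = FCA price + origin terminal + freight + insurance = 57726.44 + 607.00 + 8757.94 + 472.03 = 67563.41
Import duty = 67563.41 × 16.2% = 10945.27
Buyer bears: origin terminal 607.00 + freight 8757.94 + insurance 472.03 + destination terminal 1228.37 + brokerage 483.39 + delivery 742.00 + duty 10945.27 = 23236.00
Landed cost = invoice 57726.44 + 23236.00 = 80962.44

Total landed cost: GBP 80962.44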